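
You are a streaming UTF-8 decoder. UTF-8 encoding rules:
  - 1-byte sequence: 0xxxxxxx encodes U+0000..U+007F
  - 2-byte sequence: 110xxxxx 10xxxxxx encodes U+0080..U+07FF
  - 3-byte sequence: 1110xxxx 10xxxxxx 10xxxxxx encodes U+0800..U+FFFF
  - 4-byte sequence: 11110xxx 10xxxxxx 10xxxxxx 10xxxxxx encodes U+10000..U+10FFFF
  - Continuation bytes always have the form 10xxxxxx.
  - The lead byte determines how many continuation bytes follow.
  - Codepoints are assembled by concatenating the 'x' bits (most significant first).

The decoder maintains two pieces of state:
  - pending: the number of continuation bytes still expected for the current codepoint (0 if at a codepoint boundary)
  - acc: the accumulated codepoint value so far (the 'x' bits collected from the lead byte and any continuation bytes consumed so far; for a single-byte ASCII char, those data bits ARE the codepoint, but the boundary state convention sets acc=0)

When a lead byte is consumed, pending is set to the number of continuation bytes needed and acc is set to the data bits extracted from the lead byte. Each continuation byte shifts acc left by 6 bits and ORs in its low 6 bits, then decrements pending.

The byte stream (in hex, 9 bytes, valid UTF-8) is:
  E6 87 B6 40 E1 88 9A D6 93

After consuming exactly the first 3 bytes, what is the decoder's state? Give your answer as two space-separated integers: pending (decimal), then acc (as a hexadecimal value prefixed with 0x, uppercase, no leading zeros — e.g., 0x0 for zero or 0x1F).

Byte[0]=E6: 3-byte lead. pending=2, acc=0x6
Byte[1]=87: continuation. acc=(acc<<6)|0x07=0x187, pending=1
Byte[2]=B6: continuation. acc=(acc<<6)|0x36=0x61F6, pending=0

Answer: 0 0x61F6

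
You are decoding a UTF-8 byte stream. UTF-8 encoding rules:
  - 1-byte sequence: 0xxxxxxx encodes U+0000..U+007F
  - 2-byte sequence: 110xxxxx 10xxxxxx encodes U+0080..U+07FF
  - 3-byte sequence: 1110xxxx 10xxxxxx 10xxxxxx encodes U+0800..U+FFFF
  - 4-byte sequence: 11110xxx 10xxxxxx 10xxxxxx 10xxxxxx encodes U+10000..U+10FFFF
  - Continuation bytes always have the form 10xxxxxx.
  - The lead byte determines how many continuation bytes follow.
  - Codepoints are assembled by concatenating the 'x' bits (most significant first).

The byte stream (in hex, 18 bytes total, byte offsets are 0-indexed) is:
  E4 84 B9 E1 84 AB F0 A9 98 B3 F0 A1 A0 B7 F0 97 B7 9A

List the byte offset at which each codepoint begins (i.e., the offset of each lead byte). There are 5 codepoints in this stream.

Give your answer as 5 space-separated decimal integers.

Byte[0]=E4: 3-byte lead, need 2 cont bytes. acc=0x4
Byte[1]=84: continuation. acc=(acc<<6)|0x04=0x104
Byte[2]=B9: continuation. acc=(acc<<6)|0x39=0x4139
Completed: cp=U+4139 (starts at byte 0)
Byte[3]=E1: 3-byte lead, need 2 cont bytes. acc=0x1
Byte[4]=84: continuation. acc=(acc<<6)|0x04=0x44
Byte[5]=AB: continuation. acc=(acc<<6)|0x2B=0x112B
Completed: cp=U+112B (starts at byte 3)
Byte[6]=F0: 4-byte lead, need 3 cont bytes. acc=0x0
Byte[7]=A9: continuation. acc=(acc<<6)|0x29=0x29
Byte[8]=98: continuation. acc=(acc<<6)|0x18=0xA58
Byte[9]=B3: continuation. acc=(acc<<6)|0x33=0x29633
Completed: cp=U+29633 (starts at byte 6)
Byte[10]=F0: 4-byte lead, need 3 cont bytes. acc=0x0
Byte[11]=A1: continuation. acc=(acc<<6)|0x21=0x21
Byte[12]=A0: continuation. acc=(acc<<6)|0x20=0x860
Byte[13]=B7: continuation. acc=(acc<<6)|0x37=0x21837
Completed: cp=U+21837 (starts at byte 10)
Byte[14]=F0: 4-byte lead, need 3 cont bytes. acc=0x0
Byte[15]=97: continuation. acc=(acc<<6)|0x17=0x17
Byte[16]=B7: continuation. acc=(acc<<6)|0x37=0x5F7
Byte[17]=9A: continuation. acc=(acc<<6)|0x1A=0x17DDA
Completed: cp=U+17DDA (starts at byte 14)

Answer: 0 3 6 10 14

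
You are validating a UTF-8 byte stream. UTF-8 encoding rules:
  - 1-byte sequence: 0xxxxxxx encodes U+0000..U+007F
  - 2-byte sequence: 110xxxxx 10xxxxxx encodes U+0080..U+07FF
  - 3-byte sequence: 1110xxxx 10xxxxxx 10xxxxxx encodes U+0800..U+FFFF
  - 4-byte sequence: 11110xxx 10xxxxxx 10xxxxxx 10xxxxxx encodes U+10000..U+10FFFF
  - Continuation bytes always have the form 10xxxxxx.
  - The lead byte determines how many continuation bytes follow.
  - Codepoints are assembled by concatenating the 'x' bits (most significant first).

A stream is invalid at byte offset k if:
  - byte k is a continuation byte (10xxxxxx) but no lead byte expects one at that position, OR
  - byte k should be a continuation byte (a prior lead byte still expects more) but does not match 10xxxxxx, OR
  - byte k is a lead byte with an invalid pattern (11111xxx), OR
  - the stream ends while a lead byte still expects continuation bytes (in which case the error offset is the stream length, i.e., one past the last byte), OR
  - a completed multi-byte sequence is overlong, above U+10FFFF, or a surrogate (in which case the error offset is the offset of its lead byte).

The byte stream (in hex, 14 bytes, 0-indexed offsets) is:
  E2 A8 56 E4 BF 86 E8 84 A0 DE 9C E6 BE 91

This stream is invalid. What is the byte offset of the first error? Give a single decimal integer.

Answer: 2

Derivation:
Byte[0]=E2: 3-byte lead, need 2 cont bytes. acc=0x2
Byte[1]=A8: continuation. acc=(acc<<6)|0x28=0xA8
Byte[2]=56: expected 10xxxxxx continuation. INVALID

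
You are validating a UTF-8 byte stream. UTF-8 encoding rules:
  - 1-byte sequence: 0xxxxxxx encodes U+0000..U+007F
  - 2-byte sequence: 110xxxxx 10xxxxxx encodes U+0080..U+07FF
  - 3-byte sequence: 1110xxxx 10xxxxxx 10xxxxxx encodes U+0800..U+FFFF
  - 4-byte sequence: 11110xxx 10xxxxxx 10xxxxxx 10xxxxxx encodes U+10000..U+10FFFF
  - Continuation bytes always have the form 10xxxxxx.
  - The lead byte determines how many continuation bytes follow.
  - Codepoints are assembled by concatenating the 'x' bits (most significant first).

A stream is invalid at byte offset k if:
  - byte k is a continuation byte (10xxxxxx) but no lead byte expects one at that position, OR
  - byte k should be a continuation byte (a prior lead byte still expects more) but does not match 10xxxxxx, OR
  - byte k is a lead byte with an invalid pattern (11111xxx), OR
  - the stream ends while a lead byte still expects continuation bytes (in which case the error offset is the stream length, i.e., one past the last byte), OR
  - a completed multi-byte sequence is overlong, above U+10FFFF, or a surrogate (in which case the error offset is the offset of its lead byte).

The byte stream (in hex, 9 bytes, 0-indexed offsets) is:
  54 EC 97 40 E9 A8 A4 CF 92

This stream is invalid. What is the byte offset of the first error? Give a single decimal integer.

Answer: 3

Derivation:
Byte[0]=54: 1-byte ASCII. cp=U+0054
Byte[1]=EC: 3-byte lead, need 2 cont bytes. acc=0xC
Byte[2]=97: continuation. acc=(acc<<6)|0x17=0x317
Byte[3]=40: expected 10xxxxxx continuation. INVALID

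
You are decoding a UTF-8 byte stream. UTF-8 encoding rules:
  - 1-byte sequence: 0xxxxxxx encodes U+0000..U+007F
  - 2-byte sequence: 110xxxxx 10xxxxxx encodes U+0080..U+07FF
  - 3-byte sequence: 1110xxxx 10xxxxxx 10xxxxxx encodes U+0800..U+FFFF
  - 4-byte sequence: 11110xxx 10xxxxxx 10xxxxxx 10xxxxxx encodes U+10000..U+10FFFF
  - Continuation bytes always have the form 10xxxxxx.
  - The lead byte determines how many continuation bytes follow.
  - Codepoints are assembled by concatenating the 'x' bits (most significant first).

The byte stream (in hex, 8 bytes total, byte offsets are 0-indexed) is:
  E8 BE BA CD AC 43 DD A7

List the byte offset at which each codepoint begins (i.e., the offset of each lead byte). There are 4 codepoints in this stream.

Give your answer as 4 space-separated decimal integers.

Answer: 0 3 5 6

Derivation:
Byte[0]=E8: 3-byte lead, need 2 cont bytes. acc=0x8
Byte[1]=BE: continuation. acc=(acc<<6)|0x3E=0x23E
Byte[2]=BA: continuation. acc=(acc<<6)|0x3A=0x8FBA
Completed: cp=U+8FBA (starts at byte 0)
Byte[3]=CD: 2-byte lead, need 1 cont bytes. acc=0xD
Byte[4]=AC: continuation. acc=(acc<<6)|0x2C=0x36C
Completed: cp=U+036C (starts at byte 3)
Byte[5]=43: 1-byte ASCII. cp=U+0043
Byte[6]=DD: 2-byte lead, need 1 cont bytes. acc=0x1D
Byte[7]=A7: continuation. acc=(acc<<6)|0x27=0x767
Completed: cp=U+0767 (starts at byte 6)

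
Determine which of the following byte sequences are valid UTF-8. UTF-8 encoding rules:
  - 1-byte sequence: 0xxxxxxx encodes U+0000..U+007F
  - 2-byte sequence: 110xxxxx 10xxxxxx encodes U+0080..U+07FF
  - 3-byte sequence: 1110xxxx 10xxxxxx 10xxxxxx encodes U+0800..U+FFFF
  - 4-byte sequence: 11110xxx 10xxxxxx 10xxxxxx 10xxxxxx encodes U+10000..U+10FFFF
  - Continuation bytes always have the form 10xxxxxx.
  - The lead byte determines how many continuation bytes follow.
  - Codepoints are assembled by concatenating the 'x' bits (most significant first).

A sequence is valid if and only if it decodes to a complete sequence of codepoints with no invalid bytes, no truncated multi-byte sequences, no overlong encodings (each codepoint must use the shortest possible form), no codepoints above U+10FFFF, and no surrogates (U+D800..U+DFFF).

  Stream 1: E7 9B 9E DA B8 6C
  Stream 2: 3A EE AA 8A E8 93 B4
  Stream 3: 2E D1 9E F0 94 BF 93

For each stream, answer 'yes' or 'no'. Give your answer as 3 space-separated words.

Answer: yes yes yes

Derivation:
Stream 1: decodes cleanly. VALID
Stream 2: decodes cleanly. VALID
Stream 3: decodes cleanly. VALID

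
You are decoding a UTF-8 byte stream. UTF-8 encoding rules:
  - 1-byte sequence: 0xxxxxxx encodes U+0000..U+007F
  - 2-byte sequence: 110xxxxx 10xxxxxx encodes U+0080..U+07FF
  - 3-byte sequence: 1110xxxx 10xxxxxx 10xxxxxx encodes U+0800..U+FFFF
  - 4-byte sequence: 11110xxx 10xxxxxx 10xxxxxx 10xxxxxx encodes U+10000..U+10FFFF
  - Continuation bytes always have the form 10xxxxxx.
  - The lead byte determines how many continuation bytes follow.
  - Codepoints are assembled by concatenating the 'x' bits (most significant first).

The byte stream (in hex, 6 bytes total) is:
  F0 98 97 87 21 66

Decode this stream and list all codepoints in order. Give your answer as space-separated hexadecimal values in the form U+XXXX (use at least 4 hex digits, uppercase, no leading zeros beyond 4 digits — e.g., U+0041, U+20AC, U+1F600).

Answer: U+185C7 U+0021 U+0066

Derivation:
Byte[0]=F0: 4-byte lead, need 3 cont bytes. acc=0x0
Byte[1]=98: continuation. acc=(acc<<6)|0x18=0x18
Byte[2]=97: continuation. acc=(acc<<6)|0x17=0x617
Byte[3]=87: continuation. acc=(acc<<6)|0x07=0x185C7
Completed: cp=U+185C7 (starts at byte 0)
Byte[4]=21: 1-byte ASCII. cp=U+0021
Byte[5]=66: 1-byte ASCII. cp=U+0066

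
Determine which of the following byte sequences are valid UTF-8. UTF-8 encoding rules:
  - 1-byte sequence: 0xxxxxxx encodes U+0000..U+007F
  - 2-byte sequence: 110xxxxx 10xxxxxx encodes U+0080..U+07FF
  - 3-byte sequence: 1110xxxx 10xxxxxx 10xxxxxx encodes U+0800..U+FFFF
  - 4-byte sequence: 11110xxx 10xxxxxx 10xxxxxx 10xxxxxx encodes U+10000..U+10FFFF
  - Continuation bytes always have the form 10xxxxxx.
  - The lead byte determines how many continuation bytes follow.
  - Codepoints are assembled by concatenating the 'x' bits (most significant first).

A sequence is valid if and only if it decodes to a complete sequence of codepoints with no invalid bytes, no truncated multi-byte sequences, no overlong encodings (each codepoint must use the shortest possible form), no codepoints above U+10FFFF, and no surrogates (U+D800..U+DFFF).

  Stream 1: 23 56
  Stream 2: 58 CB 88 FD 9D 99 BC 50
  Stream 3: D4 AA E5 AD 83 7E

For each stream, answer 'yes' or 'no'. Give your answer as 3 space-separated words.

Answer: yes no yes

Derivation:
Stream 1: decodes cleanly. VALID
Stream 2: error at byte offset 3. INVALID
Stream 3: decodes cleanly. VALID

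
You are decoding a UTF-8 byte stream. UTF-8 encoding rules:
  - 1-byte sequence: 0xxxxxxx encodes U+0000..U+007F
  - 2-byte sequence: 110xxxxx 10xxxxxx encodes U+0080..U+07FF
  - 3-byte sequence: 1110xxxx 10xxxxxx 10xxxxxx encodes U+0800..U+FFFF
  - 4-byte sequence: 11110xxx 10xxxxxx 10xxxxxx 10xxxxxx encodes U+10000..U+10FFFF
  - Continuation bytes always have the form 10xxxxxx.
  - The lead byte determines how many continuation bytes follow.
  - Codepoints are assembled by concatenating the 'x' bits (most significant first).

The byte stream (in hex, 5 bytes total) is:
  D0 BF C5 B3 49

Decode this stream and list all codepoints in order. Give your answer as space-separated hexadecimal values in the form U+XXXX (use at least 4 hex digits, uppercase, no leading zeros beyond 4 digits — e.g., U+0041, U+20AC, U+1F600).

Byte[0]=D0: 2-byte lead, need 1 cont bytes. acc=0x10
Byte[1]=BF: continuation. acc=(acc<<6)|0x3F=0x43F
Completed: cp=U+043F (starts at byte 0)
Byte[2]=C5: 2-byte lead, need 1 cont bytes. acc=0x5
Byte[3]=B3: continuation. acc=(acc<<6)|0x33=0x173
Completed: cp=U+0173 (starts at byte 2)
Byte[4]=49: 1-byte ASCII. cp=U+0049

Answer: U+043F U+0173 U+0049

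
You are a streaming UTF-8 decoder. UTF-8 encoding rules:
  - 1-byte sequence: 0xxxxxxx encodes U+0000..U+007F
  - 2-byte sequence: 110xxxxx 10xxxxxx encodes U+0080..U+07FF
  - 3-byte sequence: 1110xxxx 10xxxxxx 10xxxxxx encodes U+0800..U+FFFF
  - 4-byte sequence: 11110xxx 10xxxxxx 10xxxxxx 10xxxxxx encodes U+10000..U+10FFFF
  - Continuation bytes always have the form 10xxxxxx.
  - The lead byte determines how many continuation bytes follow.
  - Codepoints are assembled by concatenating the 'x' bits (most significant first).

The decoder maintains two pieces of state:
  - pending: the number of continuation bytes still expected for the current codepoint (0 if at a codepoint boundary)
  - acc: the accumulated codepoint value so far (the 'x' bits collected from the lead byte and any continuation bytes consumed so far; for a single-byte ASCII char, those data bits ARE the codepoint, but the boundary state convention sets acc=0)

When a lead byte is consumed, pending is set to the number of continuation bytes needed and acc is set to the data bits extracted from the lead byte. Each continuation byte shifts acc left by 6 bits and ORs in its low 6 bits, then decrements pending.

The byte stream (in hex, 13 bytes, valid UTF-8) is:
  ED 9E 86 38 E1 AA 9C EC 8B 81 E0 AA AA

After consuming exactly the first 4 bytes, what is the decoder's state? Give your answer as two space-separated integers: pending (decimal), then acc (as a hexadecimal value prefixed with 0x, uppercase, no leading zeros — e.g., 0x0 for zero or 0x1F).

Answer: 0 0x0

Derivation:
Byte[0]=ED: 3-byte lead. pending=2, acc=0xD
Byte[1]=9E: continuation. acc=(acc<<6)|0x1E=0x35E, pending=1
Byte[2]=86: continuation. acc=(acc<<6)|0x06=0xD786, pending=0
Byte[3]=38: 1-byte. pending=0, acc=0x0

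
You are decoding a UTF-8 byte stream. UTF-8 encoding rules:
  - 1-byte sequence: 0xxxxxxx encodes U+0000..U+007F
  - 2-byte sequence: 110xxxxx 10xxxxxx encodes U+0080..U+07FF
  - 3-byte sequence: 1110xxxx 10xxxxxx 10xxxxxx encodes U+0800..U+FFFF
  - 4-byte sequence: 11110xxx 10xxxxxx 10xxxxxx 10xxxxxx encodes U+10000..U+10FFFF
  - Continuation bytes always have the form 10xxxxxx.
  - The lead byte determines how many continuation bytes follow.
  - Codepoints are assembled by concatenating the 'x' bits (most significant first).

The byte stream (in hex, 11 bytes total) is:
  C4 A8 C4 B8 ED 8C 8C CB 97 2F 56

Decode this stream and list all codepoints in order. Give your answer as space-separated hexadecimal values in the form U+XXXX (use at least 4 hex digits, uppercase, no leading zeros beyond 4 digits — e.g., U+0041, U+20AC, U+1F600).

Byte[0]=C4: 2-byte lead, need 1 cont bytes. acc=0x4
Byte[1]=A8: continuation. acc=(acc<<6)|0x28=0x128
Completed: cp=U+0128 (starts at byte 0)
Byte[2]=C4: 2-byte lead, need 1 cont bytes. acc=0x4
Byte[3]=B8: continuation. acc=(acc<<6)|0x38=0x138
Completed: cp=U+0138 (starts at byte 2)
Byte[4]=ED: 3-byte lead, need 2 cont bytes. acc=0xD
Byte[5]=8C: continuation. acc=(acc<<6)|0x0C=0x34C
Byte[6]=8C: continuation. acc=(acc<<6)|0x0C=0xD30C
Completed: cp=U+D30C (starts at byte 4)
Byte[7]=CB: 2-byte lead, need 1 cont bytes. acc=0xB
Byte[8]=97: continuation. acc=(acc<<6)|0x17=0x2D7
Completed: cp=U+02D7 (starts at byte 7)
Byte[9]=2F: 1-byte ASCII. cp=U+002F
Byte[10]=56: 1-byte ASCII. cp=U+0056

Answer: U+0128 U+0138 U+D30C U+02D7 U+002F U+0056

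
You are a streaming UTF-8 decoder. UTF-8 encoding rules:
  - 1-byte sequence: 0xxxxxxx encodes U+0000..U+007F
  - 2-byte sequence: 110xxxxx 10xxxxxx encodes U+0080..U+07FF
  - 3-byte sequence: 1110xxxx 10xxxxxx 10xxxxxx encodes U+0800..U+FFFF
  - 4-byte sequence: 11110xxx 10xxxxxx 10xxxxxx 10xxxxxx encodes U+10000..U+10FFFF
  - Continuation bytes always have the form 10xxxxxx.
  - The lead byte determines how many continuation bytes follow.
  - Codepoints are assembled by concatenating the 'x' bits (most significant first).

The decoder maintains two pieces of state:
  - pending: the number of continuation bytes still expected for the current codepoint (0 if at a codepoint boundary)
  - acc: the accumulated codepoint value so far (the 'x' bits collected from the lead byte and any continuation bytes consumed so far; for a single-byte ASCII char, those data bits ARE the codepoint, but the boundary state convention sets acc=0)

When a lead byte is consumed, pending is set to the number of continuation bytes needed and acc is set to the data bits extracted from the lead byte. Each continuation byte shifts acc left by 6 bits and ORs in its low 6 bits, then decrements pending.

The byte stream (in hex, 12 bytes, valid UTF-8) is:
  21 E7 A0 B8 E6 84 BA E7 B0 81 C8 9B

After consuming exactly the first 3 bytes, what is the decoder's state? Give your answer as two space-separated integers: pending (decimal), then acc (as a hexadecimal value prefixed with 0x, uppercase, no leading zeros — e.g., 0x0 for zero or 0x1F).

Byte[0]=21: 1-byte. pending=0, acc=0x0
Byte[1]=E7: 3-byte lead. pending=2, acc=0x7
Byte[2]=A0: continuation. acc=(acc<<6)|0x20=0x1E0, pending=1

Answer: 1 0x1E0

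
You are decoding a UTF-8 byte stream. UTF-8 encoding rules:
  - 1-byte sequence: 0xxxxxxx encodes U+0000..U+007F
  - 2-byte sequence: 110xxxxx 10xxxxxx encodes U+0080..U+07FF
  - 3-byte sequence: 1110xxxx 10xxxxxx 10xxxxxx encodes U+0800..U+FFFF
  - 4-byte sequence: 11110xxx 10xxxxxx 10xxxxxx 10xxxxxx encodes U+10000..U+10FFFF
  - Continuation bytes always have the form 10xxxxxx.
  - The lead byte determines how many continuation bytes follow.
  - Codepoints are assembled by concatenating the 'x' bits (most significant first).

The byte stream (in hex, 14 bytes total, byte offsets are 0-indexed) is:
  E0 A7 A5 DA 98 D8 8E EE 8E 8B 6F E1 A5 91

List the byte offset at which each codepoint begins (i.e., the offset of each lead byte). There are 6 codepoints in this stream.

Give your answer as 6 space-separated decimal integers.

Byte[0]=E0: 3-byte lead, need 2 cont bytes. acc=0x0
Byte[1]=A7: continuation. acc=(acc<<6)|0x27=0x27
Byte[2]=A5: continuation. acc=(acc<<6)|0x25=0x9E5
Completed: cp=U+09E5 (starts at byte 0)
Byte[3]=DA: 2-byte lead, need 1 cont bytes. acc=0x1A
Byte[4]=98: continuation. acc=(acc<<6)|0x18=0x698
Completed: cp=U+0698 (starts at byte 3)
Byte[5]=D8: 2-byte lead, need 1 cont bytes. acc=0x18
Byte[6]=8E: continuation. acc=(acc<<6)|0x0E=0x60E
Completed: cp=U+060E (starts at byte 5)
Byte[7]=EE: 3-byte lead, need 2 cont bytes. acc=0xE
Byte[8]=8E: continuation. acc=(acc<<6)|0x0E=0x38E
Byte[9]=8B: continuation. acc=(acc<<6)|0x0B=0xE38B
Completed: cp=U+E38B (starts at byte 7)
Byte[10]=6F: 1-byte ASCII. cp=U+006F
Byte[11]=E1: 3-byte lead, need 2 cont bytes. acc=0x1
Byte[12]=A5: continuation. acc=(acc<<6)|0x25=0x65
Byte[13]=91: continuation. acc=(acc<<6)|0x11=0x1951
Completed: cp=U+1951 (starts at byte 11)

Answer: 0 3 5 7 10 11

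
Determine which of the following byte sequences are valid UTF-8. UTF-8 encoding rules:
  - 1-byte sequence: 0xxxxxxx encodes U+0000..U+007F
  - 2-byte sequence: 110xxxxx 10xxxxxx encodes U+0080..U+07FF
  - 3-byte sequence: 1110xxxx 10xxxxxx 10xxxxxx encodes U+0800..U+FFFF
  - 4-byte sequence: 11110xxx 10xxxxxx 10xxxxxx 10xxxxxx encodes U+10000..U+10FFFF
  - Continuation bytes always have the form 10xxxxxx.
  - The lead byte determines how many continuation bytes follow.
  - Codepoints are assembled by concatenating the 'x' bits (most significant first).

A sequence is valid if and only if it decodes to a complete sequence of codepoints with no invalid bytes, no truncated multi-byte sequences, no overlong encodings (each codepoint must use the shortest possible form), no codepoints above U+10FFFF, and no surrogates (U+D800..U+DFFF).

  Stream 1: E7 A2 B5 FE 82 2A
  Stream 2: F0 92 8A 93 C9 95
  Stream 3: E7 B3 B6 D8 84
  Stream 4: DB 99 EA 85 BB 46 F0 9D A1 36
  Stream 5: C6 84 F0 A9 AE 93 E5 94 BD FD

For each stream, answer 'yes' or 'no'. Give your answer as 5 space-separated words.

Answer: no yes yes no no

Derivation:
Stream 1: error at byte offset 3. INVALID
Stream 2: decodes cleanly. VALID
Stream 3: decodes cleanly. VALID
Stream 4: error at byte offset 9. INVALID
Stream 5: error at byte offset 9. INVALID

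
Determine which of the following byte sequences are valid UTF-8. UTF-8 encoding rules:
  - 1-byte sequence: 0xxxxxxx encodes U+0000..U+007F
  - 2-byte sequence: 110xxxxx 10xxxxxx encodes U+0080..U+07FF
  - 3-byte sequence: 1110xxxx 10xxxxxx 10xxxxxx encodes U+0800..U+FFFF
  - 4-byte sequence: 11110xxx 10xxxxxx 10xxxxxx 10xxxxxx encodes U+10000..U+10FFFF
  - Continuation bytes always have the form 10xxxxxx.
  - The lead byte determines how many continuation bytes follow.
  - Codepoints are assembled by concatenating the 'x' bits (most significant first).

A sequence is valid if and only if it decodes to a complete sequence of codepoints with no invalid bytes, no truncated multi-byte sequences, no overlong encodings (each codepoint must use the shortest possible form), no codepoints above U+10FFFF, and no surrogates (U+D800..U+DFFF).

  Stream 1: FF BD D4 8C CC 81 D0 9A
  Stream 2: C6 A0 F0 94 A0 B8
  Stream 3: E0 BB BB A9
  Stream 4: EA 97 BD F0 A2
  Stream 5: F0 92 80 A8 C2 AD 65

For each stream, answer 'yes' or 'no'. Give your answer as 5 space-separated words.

Answer: no yes no no yes

Derivation:
Stream 1: error at byte offset 0. INVALID
Stream 2: decodes cleanly. VALID
Stream 3: error at byte offset 3. INVALID
Stream 4: error at byte offset 5. INVALID
Stream 5: decodes cleanly. VALID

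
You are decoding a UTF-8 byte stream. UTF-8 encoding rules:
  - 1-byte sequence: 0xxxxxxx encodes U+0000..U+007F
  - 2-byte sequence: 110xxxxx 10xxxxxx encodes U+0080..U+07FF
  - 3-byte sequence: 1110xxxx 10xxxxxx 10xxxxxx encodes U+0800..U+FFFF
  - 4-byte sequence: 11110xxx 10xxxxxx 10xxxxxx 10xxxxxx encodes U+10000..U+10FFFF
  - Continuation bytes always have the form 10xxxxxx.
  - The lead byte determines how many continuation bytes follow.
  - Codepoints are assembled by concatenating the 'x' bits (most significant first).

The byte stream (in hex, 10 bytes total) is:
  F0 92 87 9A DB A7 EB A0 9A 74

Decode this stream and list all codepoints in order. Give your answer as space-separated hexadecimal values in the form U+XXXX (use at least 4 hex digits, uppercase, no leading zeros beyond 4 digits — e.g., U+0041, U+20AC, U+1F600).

Byte[0]=F0: 4-byte lead, need 3 cont bytes. acc=0x0
Byte[1]=92: continuation. acc=(acc<<6)|0x12=0x12
Byte[2]=87: continuation. acc=(acc<<6)|0x07=0x487
Byte[3]=9A: continuation. acc=(acc<<6)|0x1A=0x121DA
Completed: cp=U+121DA (starts at byte 0)
Byte[4]=DB: 2-byte lead, need 1 cont bytes. acc=0x1B
Byte[5]=A7: continuation. acc=(acc<<6)|0x27=0x6E7
Completed: cp=U+06E7 (starts at byte 4)
Byte[6]=EB: 3-byte lead, need 2 cont bytes. acc=0xB
Byte[7]=A0: continuation. acc=(acc<<6)|0x20=0x2E0
Byte[8]=9A: continuation. acc=(acc<<6)|0x1A=0xB81A
Completed: cp=U+B81A (starts at byte 6)
Byte[9]=74: 1-byte ASCII. cp=U+0074

Answer: U+121DA U+06E7 U+B81A U+0074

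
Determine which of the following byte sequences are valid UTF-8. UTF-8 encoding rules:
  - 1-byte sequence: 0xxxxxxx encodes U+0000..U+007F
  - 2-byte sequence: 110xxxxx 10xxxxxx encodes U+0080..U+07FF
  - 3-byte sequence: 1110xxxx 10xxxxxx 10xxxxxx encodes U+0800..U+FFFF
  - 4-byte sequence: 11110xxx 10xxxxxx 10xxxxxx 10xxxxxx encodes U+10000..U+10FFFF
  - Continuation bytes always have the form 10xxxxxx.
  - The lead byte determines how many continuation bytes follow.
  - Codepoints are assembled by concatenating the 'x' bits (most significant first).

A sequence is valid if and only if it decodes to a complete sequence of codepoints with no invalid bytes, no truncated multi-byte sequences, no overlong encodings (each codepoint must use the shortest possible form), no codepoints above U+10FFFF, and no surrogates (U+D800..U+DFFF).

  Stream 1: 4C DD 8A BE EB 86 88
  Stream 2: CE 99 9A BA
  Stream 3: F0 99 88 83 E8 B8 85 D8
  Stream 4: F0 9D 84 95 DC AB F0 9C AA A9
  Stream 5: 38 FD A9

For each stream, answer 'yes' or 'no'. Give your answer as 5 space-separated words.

Answer: no no no yes no

Derivation:
Stream 1: error at byte offset 3. INVALID
Stream 2: error at byte offset 2. INVALID
Stream 3: error at byte offset 8. INVALID
Stream 4: decodes cleanly. VALID
Stream 5: error at byte offset 1. INVALID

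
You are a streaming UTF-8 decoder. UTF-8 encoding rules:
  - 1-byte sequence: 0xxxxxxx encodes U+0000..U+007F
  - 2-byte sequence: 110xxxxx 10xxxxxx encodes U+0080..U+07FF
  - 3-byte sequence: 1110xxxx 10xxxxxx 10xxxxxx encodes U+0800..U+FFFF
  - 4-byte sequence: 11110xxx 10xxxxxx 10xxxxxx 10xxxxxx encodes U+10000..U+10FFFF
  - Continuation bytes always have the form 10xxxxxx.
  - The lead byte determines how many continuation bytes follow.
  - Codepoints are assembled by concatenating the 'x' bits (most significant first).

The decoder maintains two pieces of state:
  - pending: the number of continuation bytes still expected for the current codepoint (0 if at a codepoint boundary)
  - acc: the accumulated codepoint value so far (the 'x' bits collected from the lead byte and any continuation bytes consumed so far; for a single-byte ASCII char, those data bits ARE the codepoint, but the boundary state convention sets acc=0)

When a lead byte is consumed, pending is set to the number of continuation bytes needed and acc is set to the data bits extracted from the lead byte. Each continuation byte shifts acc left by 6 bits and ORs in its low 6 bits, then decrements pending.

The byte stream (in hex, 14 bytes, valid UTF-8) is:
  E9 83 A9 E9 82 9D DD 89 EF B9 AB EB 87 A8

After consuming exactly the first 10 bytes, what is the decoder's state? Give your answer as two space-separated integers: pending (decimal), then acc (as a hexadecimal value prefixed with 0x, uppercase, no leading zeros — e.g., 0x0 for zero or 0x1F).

Answer: 1 0x3F9

Derivation:
Byte[0]=E9: 3-byte lead. pending=2, acc=0x9
Byte[1]=83: continuation. acc=(acc<<6)|0x03=0x243, pending=1
Byte[2]=A9: continuation. acc=(acc<<6)|0x29=0x90E9, pending=0
Byte[3]=E9: 3-byte lead. pending=2, acc=0x9
Byte[4]=82: continuation. acc=(acc<<6)|0x02=0x242, pending=1
Byte[5]=9D: continuation. acc=(acc<<6)|0x1D=0x909D, pending=0
Byte[6]=DD: 2-byte lead. pending=1, acc=0x1D
Byte[7]=89: continuation. acc=(acc<<6)|0x09=0x749, pending=0
Byte[8]=EF: 3-byte lead. pending=2, acc=0xF
Byte[9]=B9: continuation. acc=(acc<<6)|0x39=0x3F9, pending=1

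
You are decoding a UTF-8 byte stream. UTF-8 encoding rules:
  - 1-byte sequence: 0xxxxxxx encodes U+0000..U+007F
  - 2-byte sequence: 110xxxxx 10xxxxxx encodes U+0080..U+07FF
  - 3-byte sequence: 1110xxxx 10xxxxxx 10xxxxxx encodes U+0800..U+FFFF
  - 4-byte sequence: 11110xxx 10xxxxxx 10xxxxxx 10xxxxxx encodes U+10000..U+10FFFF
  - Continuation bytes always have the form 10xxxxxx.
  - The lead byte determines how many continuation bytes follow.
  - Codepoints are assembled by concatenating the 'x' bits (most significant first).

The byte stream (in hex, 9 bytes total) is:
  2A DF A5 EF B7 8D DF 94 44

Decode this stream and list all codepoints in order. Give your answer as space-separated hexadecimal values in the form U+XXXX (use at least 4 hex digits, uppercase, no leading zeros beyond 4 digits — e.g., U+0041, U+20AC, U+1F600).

Byte[0]=2A: 1-byte ASCII. cp=U+002A
Byte[1]=DF: 2-byte lead, need 1 cont bytes. acc=0x1F
Byte[2]=A5: continuation. acc=(acc<<6)|0x25=0x7E5
Completed: cp=U+07E5 (starts at byte 1)
Byte[3]=EF: 3-byte lead, need 2 cont bytes. acc=0xF
Byte[4]=B7: continuation. acc=(acc<<6)|0x37=0x3F7
Byte[5]=8D: continuation. acc=(acc<<6)|0x0D=0xFDCD
Completed: cp=U+FDCD (starts at byte 3)
Byte[6]=DF: 2-byte lead, need 1 cont bytes. acc=0x1F
Byte[7]=94: continuation. acc=(acc<<6)|0x14=0x7D4
Completed: cp=U+07D4 (starts at byte 6)
Byte[8]=44: 1-byte ASCII. cp=U+0044

Answer: U+002A U+07E5 U+FDCD U+07D4 U+0044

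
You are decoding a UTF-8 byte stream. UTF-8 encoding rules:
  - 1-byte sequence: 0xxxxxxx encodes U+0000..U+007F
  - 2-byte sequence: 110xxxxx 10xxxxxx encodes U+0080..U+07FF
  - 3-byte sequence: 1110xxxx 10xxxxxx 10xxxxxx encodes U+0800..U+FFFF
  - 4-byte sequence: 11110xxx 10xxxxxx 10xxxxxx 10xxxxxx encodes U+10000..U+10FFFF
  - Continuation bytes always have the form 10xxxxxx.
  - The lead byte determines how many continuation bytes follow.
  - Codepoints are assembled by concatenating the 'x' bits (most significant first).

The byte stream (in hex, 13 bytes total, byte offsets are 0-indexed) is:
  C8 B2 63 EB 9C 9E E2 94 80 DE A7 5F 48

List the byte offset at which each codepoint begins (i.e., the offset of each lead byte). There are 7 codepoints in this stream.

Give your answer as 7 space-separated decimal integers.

Answer: 0 2 3 6 9 11 12

Derivation:
Byte[0]=C8: 2-byte lead, need 1 cont bytes. acc=0x8
Byte[1]=B2: continuation. acc=(acc<<6)|0x32=0x232
Completed: cp=U+0232 (starts at byte 0)
Byte[2]=63: 1-byte ASCII. cp=U+0063
Byte[3]=EB: 3-byte lead, need 2 cont bytes. acc=0xB
Byte[4]=9C: continuation. acc=(acc<<6)|0x1C=0x2DC
Byte[5]=9E: continuation. acc=(acc<<6)|0x1E=0xB71E
Completed: cp=U+B71E (starts at byte 3)
Byte[6]=E2: 3-byte lead, need 2 cont bytes. acc=0x2
Byte[7]=94: continuation. acc=(acc<<6)|0x14=0x94
Byte[8]=80: continuation. acc=(acc<<6)|0x00=0x2500
Completed: cp=U+2500 (starts at byte 6)
Byte[9]=DE: 2-byte lead, need 1 cont bytes. acc=0x1E
Byte[10]=A7: continuation. acc=(acc<<6)|0x27=0x7A7
Completed: cp=U+07A7 (starts at byte 9)
Byte[11]=5F: 1-byte ASCII. cp=U+005F
Byte[12]=48: 1-byte ASCII. cp=U+0048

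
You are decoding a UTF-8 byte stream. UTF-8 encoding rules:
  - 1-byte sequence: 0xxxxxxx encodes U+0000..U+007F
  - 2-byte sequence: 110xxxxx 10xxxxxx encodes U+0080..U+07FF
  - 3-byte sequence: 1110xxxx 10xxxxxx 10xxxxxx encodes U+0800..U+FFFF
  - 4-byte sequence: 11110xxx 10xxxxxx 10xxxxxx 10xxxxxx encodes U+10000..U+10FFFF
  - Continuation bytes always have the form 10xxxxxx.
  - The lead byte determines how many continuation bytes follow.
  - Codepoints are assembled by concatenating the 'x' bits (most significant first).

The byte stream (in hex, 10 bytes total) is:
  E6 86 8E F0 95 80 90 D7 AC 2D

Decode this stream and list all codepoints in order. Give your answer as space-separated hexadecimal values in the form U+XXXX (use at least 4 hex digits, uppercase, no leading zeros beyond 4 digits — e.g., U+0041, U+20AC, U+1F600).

Answer: U+618E U+15010 U+05EC U+002D

Derivation:
Byte[0]=E6: 3-byte lead, need 2 cont bytes. acc=0x6
Byte[1]=86: continuation. acc=(acc<<6)|0x06=0x186
Byte[2]=8E: continuation. acc=(acc<<6)|0x0E=0x618E
Completed: cp=U+618E (starts at byte 0)
Byte[3]=F0: 4-byte lead, need 3 cont bytes. acc=0x0
Byte[4]=95: continuation. acc=(acc<<6)|0x15=0x15
Byte[5]=80: continuation. acc=(acc<<6)|0x00=0x540
Byte[6]=90: continuation. acc=(acc<<6)|0x10=0x15010
Completed: cp=U+15010 (starts at byte 3)
Byte[7]=D7: 2-byte lead, need 1 cont bytes. acc=0x17
Byte[8]=AC: continuation. acc=(acc<<6)|0x2C=0x5EC
Completed: cp=U+05EC (starts at byte 7)
Byte[9]=2D: 1-byte ASCII. cp=U+002D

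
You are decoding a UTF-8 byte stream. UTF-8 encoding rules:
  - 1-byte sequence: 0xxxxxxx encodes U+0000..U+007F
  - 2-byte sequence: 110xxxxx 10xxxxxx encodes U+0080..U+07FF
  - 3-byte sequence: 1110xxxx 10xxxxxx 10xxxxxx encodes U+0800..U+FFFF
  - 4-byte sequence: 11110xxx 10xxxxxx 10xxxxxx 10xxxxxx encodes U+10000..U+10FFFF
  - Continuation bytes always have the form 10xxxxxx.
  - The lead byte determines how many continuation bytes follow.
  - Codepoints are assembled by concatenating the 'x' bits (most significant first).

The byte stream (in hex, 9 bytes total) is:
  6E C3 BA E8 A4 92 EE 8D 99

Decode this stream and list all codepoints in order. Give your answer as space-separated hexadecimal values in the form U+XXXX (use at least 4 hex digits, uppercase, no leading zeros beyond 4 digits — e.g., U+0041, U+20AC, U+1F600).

Byte[0]=6E: 1-byte ASCII. cp=U+006E
Byte[1]=C3: 2-byte lead, need 1 cont bytes. acc=0x3
Byte[2]=BA: continuation. acc=(acc<<6)|0x3A=0xFA
Completed: cp=U+00FA (starts at byte 1)
Byte[3]=E8: 3-byte lead, need 2 cont bytes. acc=0x8
Byte[4]=A4: continuation. acc=(acc<<6)|0x24=0x224
Byte[5]=92: continuation. acc=(acc<<6)|0x12=0x8912
Completed: cp=U+8912 (starts at byte 3)
Byte[6]=EE: 3-byte lead, need 2 cont bytes. acc=0xE
Byte[7]=8D: continuation. acc=(acc<<6)|0x0D=0x38D
Byte[8]=99: continuation. acc=(acc<<6)|0x19=0xE359
Completed: cp=U+E359 (starts at byte 6)

Answer: U+006E U+00FA U+8912 U+E359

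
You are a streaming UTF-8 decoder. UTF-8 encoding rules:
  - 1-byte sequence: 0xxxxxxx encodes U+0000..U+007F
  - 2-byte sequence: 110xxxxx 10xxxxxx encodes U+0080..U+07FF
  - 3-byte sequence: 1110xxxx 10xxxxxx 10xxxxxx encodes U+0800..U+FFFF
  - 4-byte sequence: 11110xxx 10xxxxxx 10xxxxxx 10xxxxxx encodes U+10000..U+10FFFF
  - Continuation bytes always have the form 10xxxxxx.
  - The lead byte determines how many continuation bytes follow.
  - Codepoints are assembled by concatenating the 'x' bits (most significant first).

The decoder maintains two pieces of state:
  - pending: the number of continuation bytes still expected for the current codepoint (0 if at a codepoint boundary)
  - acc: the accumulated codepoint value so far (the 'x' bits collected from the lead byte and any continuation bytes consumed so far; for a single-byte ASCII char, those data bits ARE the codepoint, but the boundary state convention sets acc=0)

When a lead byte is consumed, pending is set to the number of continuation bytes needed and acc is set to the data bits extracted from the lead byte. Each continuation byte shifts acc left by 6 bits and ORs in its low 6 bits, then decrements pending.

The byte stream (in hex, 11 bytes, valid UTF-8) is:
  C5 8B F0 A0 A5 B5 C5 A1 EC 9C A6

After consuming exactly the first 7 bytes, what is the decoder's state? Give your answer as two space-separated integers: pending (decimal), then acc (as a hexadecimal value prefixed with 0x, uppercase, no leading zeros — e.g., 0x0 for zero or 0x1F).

Byte[0]=C5: 2-byte lead. pending=1, acc=0x5
Byte[1]=8B: continuation. acc=(acc<<6)|0x0B=0x14B, pending=0
Byte[2]=F0: 4-byte lead. pending=3, acc=0x0
Byte[3]=A0: continuation. acc=(acc<<6)|0x20=0x20, pending=2
Byte[4]=A5: continuation. acc=(acc<<6)|0x25=0x825, pending=1
Byte[5]=B5: continuation. acc=(acc<<6)|0x35=0x20975, pending=0
Byte[6]=C5: 2-byte lead. pending=1, acc=0x5

Answer: 1 0x5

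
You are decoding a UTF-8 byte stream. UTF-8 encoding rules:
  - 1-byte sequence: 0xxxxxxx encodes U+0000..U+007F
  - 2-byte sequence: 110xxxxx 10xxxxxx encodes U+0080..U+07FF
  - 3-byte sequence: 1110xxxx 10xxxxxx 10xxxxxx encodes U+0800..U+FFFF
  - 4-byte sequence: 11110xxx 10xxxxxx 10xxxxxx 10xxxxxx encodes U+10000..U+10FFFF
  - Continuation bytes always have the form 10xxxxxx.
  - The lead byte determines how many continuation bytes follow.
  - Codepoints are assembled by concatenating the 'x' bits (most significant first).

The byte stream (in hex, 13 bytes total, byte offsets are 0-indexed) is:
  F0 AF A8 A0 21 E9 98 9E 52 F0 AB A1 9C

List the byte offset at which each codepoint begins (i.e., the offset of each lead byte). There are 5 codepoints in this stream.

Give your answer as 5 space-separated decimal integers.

Byte[0]=F0: 4-byte lead, need 3 cont bytes. acc=0x0
Byte[1]=AF: continuation. acc=(acc<<6)|0x2F=0x2F
Byte[2]=A8: continuation. acc=(acc<<6)|0x28=0xBE8
Byte[3]=A0: continuation. acc=(acc<<6)|0x20=0x2FA20
Completed: cp=U+2FA20 (starts at byte 0)
Byte[4]=21: 1-byte ASCII. cp=U+0021
Byte[5]=E9: 3-byte lead, need 2 cont bytes. acc=0x9
Byte[6]=98: continuation. acc=(acc<<6)|0x18=0x258
Byte[7]=9E: continuation. acc=(acc<<6)|0x1E=0x961E
Completed: cp=U+961E (starts at byte 5)
Byte[8]=52: 1-byte ASCII. cp=U+0052
Byte[9]=F0: 4-byte lead, need 3 cont bytes. acc=0x0
Byte[10]=AB: continuation. acc=(acc<<6)|0x2B=0x2B
Byte[11]=A1: continuation. acc=(acc<<6)|0x21=0xAE1
Byte[12]=9C: continuation. acc=(acc<<6)|0x1C=0x2B85C
Completed: cp=U+2B85C (starts at byte 9)

Answer: 0 4 5 8 9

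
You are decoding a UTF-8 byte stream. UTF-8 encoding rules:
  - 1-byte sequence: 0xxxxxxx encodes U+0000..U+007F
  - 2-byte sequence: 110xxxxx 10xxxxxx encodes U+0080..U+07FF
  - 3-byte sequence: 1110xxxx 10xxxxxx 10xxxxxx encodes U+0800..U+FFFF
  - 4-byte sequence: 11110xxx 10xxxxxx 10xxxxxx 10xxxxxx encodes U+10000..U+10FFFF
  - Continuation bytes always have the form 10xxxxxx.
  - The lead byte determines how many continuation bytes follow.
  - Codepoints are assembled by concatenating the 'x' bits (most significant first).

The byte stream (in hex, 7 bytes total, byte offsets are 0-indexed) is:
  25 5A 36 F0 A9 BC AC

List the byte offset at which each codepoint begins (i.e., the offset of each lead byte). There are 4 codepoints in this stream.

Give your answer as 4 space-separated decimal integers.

Answer: 0 1 2 3

Derivation:
Byte[0]=25: 1-byte ASCII. cp=U+0025
Byte[1]=5A: 1-byte ASCII. cp=U+005A
Byte[2]=36: 1-byte ASCII. cp=U+0036
Byte[3]=F0: 4-byte lead, need 3 cont bytes. acc=0x0
Byte[4]=A9: continuation. acc=(acc<<6)|0x29=0x29
Byte[5]=BC: continuation. acc=(acc<<6)|0x3C=0xA7C
Byte[6]=AC: continuation. acc=(acc<<6)|0x2C=0x29F2C
Completed: cp=U+29F2C (starts at byte 3)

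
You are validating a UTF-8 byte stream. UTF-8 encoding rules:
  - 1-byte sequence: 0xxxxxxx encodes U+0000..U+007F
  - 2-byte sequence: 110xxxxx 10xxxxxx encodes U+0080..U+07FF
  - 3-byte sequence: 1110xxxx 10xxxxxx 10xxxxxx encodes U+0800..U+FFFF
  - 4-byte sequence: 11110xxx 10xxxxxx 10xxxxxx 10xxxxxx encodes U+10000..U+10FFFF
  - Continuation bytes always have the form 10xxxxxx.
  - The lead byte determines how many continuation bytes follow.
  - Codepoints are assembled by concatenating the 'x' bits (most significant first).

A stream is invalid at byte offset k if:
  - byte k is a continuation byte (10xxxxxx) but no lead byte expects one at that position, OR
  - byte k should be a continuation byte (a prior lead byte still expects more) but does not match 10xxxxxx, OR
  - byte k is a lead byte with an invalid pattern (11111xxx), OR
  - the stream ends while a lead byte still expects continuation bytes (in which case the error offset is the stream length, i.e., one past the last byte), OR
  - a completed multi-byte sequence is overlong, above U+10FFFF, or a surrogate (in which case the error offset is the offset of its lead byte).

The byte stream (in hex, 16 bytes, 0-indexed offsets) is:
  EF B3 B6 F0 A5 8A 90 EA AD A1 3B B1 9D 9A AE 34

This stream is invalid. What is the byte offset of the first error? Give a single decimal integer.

Byte[0]=EF: 3-byte lead, need 2 cont bytes. acc=0xF
Byte[1]=B3: continuation. acc=(acc<<6)|0x33=0x3F3
Byte[2]=B6: continuation. acc=(acc<<6)|0x36=0xFCF6
Completed: cp=U+FCF6 (starts at byte 0)
Byte[3]=F0: 4-byte lead, need 3 cont bytes. acc=0x0
Byte[4]=A5: continuation. acc=(acc<<6)|0x25=0x25
Byte[5]=8A: continuation. acc=(acc<<6)|0x0A=0x94A
Byte[6]=90: continuation. acc=(acc<<6)|0x10=0x25290
Completed: cp=U+25290 (starts at byte 3)
Byte[7]=EA: 3-byte lead, need 2 cont bytes. acc=0xA
Byte[8]=AD: continuation. acc=(acc<<6)|0x2D=0x2AD
Byte[9]=A1: continuation. acc=(acc<<6)|0x21=0xAB61
Completed: cp=U+AB61 (starts at byte 7)
Byte[10]=3B: 1-byte ASCII. cp=U+003B
Byte[11]=B1: INVALID lead byte (not 0xxx/110x/1110/11110)

Answer: 11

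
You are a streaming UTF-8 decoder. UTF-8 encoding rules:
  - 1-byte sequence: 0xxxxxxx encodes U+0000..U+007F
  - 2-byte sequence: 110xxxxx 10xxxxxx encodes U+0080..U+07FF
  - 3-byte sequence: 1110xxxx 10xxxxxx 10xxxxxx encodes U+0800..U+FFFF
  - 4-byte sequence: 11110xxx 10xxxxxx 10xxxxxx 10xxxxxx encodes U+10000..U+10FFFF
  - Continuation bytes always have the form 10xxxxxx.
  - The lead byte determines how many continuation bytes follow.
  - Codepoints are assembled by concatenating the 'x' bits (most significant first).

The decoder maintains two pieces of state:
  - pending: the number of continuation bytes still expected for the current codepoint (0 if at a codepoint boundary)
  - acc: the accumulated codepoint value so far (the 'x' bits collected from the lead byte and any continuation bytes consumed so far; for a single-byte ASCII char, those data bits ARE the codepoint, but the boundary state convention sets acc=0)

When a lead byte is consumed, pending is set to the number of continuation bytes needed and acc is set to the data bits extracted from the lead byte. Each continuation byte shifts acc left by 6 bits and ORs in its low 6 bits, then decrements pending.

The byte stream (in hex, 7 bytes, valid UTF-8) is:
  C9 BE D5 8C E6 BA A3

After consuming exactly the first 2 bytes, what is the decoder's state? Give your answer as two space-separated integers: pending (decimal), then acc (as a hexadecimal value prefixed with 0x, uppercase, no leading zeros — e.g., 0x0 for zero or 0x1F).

Answer: 0 0x27E

Derivation:
Byte[0]=C9: 2-byte lead. pending=1, acc=0x9
Byte[1]=BE: continuation. acc=(acc<<6)|0x3E=0x27E, pending=0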